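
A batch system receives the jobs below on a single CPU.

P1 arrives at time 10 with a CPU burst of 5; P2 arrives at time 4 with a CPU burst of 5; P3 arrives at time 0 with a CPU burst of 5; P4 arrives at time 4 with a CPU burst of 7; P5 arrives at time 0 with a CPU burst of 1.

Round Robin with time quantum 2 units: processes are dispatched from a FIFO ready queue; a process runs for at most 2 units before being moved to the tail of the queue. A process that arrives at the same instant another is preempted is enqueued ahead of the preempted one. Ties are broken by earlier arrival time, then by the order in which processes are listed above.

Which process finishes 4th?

Gantt: | P3 0-2 | P5 2-3 | P3 3-5 | P2 5-7 | P4 7-9 | P3 9-10 | P2 10-12 | P4 12-14 | P1 14-16 | P2 16-17 | P4 17-19 | P1 19-21 | P4 21-22 | P1 22-23 |
Completion: P1=23  P2=17  P3=10  P4=22  P5=3
Turnaround (C−A): P1=13  P2=13  P3=10  P4=18  P5=3
Finish order: P5 → P3 → P2 → P4 → P1

P4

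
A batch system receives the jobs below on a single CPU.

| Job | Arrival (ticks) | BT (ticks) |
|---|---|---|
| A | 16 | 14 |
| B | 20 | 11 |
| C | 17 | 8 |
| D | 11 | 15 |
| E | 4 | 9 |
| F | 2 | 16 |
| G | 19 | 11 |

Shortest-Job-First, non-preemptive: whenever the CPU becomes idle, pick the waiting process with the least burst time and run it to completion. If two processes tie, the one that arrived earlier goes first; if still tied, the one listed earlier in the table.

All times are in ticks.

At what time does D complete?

Gantt: | idle 0-2 | F 2-18 | C 18-26 | E 26-35 | G 35-46 | B 46-57 | A 57-71 | D 71-86 |
Completion: A=71  B=57  C=26  D=86  E=35  F=18  G=46

86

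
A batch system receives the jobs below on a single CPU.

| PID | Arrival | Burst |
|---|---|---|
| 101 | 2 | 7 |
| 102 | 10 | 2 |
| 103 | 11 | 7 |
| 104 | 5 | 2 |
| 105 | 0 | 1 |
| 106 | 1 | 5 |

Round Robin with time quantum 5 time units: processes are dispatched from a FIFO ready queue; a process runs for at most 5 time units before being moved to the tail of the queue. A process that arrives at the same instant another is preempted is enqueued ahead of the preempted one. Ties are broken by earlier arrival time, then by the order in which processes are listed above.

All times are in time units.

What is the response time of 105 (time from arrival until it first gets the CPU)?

Schedule: | 105 0-1 | 106 1-6 | 101 6-11 | 104 11-13 | 102 13-15 | 103 15-20 | 101 20-22 | 103 22-24 |
Completion: 101=22  102=15  103=24  104=13  105=1  106=6
Turnaround (C−A): 101=20  102=5  103=13  104=8  105=1  106=5
Response(105) = first start − arrival = 0 − 0 = 0

0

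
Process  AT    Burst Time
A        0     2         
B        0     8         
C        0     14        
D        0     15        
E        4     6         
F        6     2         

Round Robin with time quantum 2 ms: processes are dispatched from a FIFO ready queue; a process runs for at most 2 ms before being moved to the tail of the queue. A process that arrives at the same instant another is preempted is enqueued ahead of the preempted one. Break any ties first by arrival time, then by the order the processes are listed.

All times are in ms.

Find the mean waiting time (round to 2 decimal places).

18.00

Schedule: | A 0-2 | B 2-4 | C 4-6 | D 6-8 | E 8-10 | B 10-12 | F 12-14 | C 14-16 | D 16-18 | E 18-20 | B 20-22 | C 22-24 | D 24-26 | E 26-28 | B 28-30 | C 30-32 | D 32-34 | C 34-36 | D 36-38 | C 38-40 | D 40-42 | C 42-44 | D 44-47 |
Completion: A=2  B=30  C=44  D=47  E=28  F=14
Turnaround (C−A): A=2  B=30  C=44  D=47  E=24  F=8
Waiting times: A=0, B=22, C=30, D=32, E=18, F=6
Average waiting = (0+22+30+32+18+6) / 6 = 108/6 = 18.00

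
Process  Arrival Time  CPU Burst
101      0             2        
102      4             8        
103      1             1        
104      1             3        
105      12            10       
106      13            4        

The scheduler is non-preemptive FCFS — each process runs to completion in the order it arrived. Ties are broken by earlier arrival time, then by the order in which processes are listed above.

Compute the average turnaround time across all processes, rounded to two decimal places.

7.67

Gantt: | 101 0-2 | 103 2-3 | 104 3-6 | 102 6-14 | 105 14-24 | 106 24-28 |
Completion: 101=2  102=14  103=3  104=6  105=24  106=28
Turnaround (C−A): 101=2  102=10  103=2  104=5  105=12  106=15
Turnaround times: 101=2, 102=10, 103=2, 104=5, 105=12, 106=15
Average turnaround = (2+10+2+5+12+15) / 6 = 46/6 = 7.67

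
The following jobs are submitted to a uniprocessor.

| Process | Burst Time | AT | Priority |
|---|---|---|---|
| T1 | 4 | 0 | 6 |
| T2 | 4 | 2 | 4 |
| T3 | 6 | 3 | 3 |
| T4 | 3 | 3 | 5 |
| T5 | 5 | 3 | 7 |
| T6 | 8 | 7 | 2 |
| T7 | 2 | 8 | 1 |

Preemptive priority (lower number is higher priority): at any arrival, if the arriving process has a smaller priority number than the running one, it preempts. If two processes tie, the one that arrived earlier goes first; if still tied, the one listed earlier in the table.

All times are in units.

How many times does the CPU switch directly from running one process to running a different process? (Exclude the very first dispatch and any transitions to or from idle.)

10

Schedule: | T1 0-2 | T2 2-3 | T3 3-7 | T6 7-8 | T7 8-10 | T6 10-17 | T3 17-19 | T2 19-22 | T4 22-25 | T1 25-27 | T5 27-32 |
Completion: T1=27  T2=22  T3=19  T4=25  T5=32  T6=17  T7=10
Turnaround (C−A): T1=27  T2=20  T3=16  T4=22  T5=29  T6=10  T7=2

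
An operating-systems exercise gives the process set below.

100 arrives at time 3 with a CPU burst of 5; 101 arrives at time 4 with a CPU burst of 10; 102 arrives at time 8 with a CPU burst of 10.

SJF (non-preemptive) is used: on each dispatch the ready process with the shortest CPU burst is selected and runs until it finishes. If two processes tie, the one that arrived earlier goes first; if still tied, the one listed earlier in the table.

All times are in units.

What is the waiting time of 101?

4

Schedule: | idle 0-3 | 100 3-8 | 101 8-18 | 102 18-28 |
Completion: 100=8  101=18  102=28
Waiting(101) = turnaround − burst = 14 − 10 = 4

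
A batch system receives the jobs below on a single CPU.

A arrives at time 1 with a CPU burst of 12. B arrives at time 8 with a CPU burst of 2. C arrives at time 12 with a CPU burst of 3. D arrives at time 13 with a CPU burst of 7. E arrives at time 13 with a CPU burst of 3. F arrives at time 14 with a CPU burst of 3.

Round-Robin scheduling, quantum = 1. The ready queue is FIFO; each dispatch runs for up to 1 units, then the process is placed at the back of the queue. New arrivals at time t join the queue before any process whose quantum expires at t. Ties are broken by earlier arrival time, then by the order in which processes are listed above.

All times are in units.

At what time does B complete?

Gantt: | idle 0-1 | A 1-8 | B 8-9 | A 9-10 | B 10-11 | A 11-12 | C 12-13 | A 13-14 | D 14-15 | E 15-16 | C 16-17 | F 17-18 | A 18-19 | D 19-20 | E 20-21 | C 21-22 | F 22-23 | A 23-24 | D 24-25 | E 25-26 | F 26-27 | D 27-31 |
Completion: A=24  B=11  C=22  D=31  E=26  F=27

11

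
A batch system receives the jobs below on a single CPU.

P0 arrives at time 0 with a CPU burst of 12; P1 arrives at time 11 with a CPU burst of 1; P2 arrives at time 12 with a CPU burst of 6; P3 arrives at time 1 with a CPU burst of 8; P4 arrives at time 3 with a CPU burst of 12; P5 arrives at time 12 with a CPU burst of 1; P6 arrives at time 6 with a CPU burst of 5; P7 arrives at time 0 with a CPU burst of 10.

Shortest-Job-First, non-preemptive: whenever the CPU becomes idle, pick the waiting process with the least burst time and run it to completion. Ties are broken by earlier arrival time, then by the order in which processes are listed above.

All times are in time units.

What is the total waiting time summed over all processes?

Gantt: | P7 0-10 | P6 10-15 | P1 15-16 | P5 16-17 | P2 17-23 | P3 23-31 | P0 31-43 | P4 43-55 |
Completion: P0=43  P1=16  P2=23  P3=31  P4=55  P5=17  P6=15  P7=10
Waiting = turnaround − burst: P0=31, P1=4, P2=5, P3=22, P4=40, P5=4, P6=4, P7=0
Total waiting = 31 + 4 + 5 + 22 + 40 + 4 + 4 + 0 = 110

110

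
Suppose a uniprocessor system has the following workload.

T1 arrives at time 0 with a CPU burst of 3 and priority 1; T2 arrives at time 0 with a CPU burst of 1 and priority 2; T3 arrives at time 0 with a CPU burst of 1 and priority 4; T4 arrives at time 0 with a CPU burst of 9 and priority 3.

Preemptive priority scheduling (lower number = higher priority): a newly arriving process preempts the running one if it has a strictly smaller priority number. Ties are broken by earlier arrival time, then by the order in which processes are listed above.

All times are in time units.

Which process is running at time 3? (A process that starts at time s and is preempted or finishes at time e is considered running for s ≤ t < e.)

T2

Schedule: | T1 0-3 | T2 3-4 | T4 4-13 | T3 13-14 |
Completion: T1=3  T2=4  T3=14  T4=13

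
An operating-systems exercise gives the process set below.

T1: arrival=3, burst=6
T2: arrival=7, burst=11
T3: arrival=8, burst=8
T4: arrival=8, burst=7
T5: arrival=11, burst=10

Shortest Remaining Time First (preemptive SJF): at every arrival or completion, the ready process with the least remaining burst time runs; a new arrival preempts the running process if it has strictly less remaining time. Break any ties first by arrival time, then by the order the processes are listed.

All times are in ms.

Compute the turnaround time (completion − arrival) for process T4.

8

Gantt: | idle 0-3 | T1 3-9 | T4 9-16 | T3 16-24 | T5 24-34 | T2 34-45 |
Completion: T1=9  T2=45  T3=24  T4=16  T5=34
Turnaround(T4) = completion − arrival = 16 − 8 = 8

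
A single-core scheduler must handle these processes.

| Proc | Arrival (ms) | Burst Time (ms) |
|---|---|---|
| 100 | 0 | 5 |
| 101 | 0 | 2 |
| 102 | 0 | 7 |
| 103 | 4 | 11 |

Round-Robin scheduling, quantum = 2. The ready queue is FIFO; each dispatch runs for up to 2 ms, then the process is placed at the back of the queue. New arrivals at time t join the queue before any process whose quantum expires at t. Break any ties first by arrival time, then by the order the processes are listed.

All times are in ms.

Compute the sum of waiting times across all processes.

Schedule: | 100 0-2 | 101 2-4 | 102 4-6 | 100 6-8 | 103 8-10 | 102 10-12 | 100 12-13 | 103 13-15 | 102 15-17 | 103 17-19 | 102 19-20 | 103 20-25 |
Completion: 100=13  101=4  102=20  103=25
Turnaround (C−A): 100=13  101=4  102=20  103=21
Waiting = turnaround − burst: 100=8, 101=2, 102=13, 103=10
Total waiting = 8 + 2 + 13 + 10 = 33

33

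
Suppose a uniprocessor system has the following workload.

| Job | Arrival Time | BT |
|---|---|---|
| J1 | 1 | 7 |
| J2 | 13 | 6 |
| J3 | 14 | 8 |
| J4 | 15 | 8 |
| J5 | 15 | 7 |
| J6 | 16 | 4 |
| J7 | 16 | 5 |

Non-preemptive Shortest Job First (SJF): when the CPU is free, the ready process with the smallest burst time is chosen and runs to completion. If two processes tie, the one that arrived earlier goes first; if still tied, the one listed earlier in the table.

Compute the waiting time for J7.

7

Schedule: | idle 0-1 | J1 1-8 | idle 8-13 | J2 13-19 | J6 19-23 | J7 23-28 | J5 28-35 | J3 35-43 | J4 43-51 |
Completion: J1=8  J2=19  J3=43  J4=51  J5=35  J6=23  J7=28
Turnaround (C−A): J1=7  J2=6  J3=29  J4=36  J5=20  J6=7  J7=12
Waiting(J7) = turnaround − burst = 12 − 5 = 7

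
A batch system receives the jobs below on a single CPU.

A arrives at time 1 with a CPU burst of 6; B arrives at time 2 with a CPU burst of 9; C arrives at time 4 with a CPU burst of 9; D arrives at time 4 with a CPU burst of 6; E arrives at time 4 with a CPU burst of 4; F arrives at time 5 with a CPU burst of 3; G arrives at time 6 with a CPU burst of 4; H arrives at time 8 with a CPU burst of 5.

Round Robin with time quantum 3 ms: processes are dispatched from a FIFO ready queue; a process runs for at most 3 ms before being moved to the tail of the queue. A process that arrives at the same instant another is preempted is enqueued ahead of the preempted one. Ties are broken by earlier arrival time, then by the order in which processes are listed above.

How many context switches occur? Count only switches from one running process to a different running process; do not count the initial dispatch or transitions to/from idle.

16

Gantt: | idle 0-1 | A 1-4 | B 4-7 | C 7-10 | D 10-13 | E 13-16 | A 16-19 | F 19-22 | G 22-25 | B 25-28 | H 28-31 | C 31-34 | D 34-37 | E 37-38 | G 38-39 | B 39-42 | H 42-44 | C 44-47 |
Completion: A=19  B=42  C=47  D=37  E=38  F=22  G=39  H=44
Turnaround (C−A): A=18  B=40  C=43  D=33  E=34  F=17  G=33  H=36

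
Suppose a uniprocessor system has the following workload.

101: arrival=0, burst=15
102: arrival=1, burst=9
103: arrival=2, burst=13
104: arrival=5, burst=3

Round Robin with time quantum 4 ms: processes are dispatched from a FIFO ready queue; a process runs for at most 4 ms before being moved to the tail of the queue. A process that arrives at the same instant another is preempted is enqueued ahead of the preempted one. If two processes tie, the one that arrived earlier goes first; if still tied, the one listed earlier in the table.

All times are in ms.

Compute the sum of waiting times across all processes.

Timeline: | 101 0-4 | 102 4-8 | 103 8-12 | 101 12-16 | 104 16-19 | 102 19-23 | 103 23-27 | 101 27-31 | 102 31-32 | 103 32-36 | 101 36-39 | 103 39-40 |
Completion: 101=39  102=32  103=40  104=19
Turnaround (C−A): 101=39  102=31  103=38  104=14
Waiting = turnaround − burst: 101=24, 102=22, 103=25, 104=11
Total waiting = 24 + 22 + 25 + 11 = 82

82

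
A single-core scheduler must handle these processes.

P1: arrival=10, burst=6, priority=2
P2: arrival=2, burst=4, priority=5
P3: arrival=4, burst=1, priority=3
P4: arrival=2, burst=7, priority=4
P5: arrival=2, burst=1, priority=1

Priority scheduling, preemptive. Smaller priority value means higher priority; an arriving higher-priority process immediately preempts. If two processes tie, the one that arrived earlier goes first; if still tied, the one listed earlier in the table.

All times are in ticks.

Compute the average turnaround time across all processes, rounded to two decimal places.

Timeline: | idle 0-2 | P5 2-3 | P4 3-4 | P3 4-5 | P4 5-10 | P1 10-16 | P4 16-17 | P2 17-21 |
Completion: P1=16  P2=21  P3=5  P4=17  P5=3
Turnaround (C−A): P1=6  P2=19  P3=1  P4=15  P5=1
Turnaround times: P1=6, P2=19, P3=1, P4=15, P5=1
Average turnaround = (6+19+1+15+1) / 5 = 42/5 = 8.40

8.40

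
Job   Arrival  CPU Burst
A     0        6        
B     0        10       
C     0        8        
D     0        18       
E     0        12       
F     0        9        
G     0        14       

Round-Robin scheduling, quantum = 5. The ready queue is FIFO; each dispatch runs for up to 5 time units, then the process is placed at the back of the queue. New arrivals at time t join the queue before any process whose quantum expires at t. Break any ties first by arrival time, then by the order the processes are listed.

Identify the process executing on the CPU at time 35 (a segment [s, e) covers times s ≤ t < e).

Gantt: | A 0-5 | B 5-10 | C 10-15 | D 15-20 | E 20-25 | F 25-30 | G 30-35 | A 35-36 | B 36-41 | C 41-44 | D 44-49 | E 49-54 | F 54-58 | G 58-63 | D 63-68 | E 68-70 | G 70-74 | D 74-77 |
Completion: A=36  B=41  C=44  D=77  E=70  F=58  G=74
Turnaround (C−A): A=36  B=41  C=44  D=77  E=70  F=58  G=74

A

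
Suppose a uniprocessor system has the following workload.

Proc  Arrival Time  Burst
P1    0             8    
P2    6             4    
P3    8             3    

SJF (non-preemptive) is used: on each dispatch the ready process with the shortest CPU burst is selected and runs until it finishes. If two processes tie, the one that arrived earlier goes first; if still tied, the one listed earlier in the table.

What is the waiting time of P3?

Schedule: | P1 0-8 | P3 8-11 | P2 11-15 |
Completion: P1=8  P2=15  P3=11
Waiting(P3) = turnaround − burst = 3 − 3 = 0

0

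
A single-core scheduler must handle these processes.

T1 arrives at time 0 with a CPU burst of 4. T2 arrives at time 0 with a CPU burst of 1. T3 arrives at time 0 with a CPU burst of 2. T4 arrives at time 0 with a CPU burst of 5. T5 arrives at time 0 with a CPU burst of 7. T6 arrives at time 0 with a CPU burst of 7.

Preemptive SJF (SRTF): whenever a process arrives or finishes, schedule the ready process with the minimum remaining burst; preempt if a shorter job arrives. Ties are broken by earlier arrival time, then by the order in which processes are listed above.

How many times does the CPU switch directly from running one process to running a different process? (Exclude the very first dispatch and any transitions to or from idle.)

Schedule: | T2 0-1 | T3 1-3 | T1 3-7 | T4 7-12 | T5 12-19 | T6 19-26 |
Completion: T1=7  T2=1  T3=3  T4=12  T5=19  T6=26

5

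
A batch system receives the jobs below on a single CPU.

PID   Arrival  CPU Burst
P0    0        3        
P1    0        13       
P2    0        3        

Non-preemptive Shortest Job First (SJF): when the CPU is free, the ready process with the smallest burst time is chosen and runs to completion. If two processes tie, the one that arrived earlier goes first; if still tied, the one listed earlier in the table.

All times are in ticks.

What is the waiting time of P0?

Schedule: | P0 0-3 | P2 3-6 | P1 6-19 |
Completion: P0=3  P1=19  P2=6
Waiting(P0) = turnaround − burst = 3 − 3 = 0

0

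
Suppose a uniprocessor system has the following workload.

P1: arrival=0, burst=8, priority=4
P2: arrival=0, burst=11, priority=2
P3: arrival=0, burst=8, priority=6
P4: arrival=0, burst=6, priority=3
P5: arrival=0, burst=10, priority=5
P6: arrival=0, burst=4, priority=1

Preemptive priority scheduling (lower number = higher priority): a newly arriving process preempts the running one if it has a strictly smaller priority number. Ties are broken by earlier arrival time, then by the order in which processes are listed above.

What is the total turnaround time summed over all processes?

155

Timeline: | P6 0-4 | P2 4-15 | P4 15-21 | P1 21-29 | P5 29-39 | P3 39-47 |
Completion: P1=29  P2=15  P3=47  P4=21  P5=39  P6=4
Turnaround (C−A): P1=29  P2=15  P3=47  P4=21  P5=39  P6=4
Turnaround = completion − arrival: P1=29, P2=15, P3=47, P4=21, P5=39, P6=4
Total turnaround = 29 + 15 + 47 + 21 + 39 + 4 = 155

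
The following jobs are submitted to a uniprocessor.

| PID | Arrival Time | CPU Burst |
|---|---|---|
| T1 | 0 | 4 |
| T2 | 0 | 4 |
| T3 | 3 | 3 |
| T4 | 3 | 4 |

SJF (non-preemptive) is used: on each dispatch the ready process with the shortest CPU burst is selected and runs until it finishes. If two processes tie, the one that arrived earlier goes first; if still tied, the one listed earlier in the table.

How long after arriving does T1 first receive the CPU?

Gantt: | T1 0-4 | T3 4-7 | T2 7-11 | T4 11-15 |
Completion: T1=4  T2=11  T3=7  T4=15
Turnaround (C−A): T1=4  T2=11  T3=4  T4=12
Response(T1) = first start − arrival = 0 − 0 = 0

0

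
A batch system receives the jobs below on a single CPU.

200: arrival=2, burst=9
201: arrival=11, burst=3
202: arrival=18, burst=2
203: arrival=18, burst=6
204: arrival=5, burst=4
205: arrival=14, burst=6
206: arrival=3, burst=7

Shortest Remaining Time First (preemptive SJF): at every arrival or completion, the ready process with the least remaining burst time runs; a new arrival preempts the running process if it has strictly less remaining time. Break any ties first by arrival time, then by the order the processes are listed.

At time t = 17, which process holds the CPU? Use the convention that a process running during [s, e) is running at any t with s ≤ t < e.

Gantt: | idle 0-2 | 200 2-3 | 206 3-5 | 204 5-9 | 206 9-14 | 201 14-17 | 205 17-18 | 202 18-20 | 205 20-25 | 203 25-31 | 200 31-39 |
Completion: 200=39  201=17  202=20  203=31  204=9  205=25  206=14
Turnaround (C−A): 200=37  201=6  202=2  203=13  204=4  205=11  206=11

205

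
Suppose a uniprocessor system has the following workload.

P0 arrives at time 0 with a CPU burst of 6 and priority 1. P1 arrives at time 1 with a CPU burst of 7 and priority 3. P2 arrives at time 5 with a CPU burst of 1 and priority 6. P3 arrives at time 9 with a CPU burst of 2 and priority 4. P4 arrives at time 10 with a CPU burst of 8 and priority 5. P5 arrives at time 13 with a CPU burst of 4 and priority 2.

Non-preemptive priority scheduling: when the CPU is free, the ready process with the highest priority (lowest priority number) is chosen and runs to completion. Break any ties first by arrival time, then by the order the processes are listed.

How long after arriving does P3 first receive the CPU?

Timeline: | P0 0-6 | P1 6-13 | P5 13-17 | P3 17-19 | P4 19-27 | P2 27-28 |
Completion: P0=6  P1=13  P2=28  P3=19  P4=27  P5=17
Turnaround (C−A): P0=6  P1=12  P2=23  P3=10  P4=17  P5=4
Response(P3) = first start − arrival = 17 − 9 = 8

8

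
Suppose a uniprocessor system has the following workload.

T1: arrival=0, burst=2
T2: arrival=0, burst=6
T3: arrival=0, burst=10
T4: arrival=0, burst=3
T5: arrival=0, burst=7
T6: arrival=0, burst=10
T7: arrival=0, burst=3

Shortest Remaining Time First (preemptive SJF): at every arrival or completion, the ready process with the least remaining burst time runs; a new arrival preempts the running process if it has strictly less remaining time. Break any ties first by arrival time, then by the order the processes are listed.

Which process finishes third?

Schedule: | T1 0-2 | T4 2-5 | T7 5-8 | T2 8-14 | T5 14-21 | T3 21-31 | T6 31-41 |
Completion: T1=2  T2=14  T3=31  T4=5  T5=21  T6=41  T7=8
Finish order: T1 → T4 → T7 → T2 → T5 → T3 → T6

T7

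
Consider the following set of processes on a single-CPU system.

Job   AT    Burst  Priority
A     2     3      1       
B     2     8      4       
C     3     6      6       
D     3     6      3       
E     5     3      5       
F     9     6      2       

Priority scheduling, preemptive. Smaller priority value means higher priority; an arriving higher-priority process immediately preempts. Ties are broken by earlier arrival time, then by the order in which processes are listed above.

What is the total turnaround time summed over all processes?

Timeline: | idle 0-2 | A 2-5 | D 5-9 | F 9-15 | D 15-17 | B 17-25 | E 25-28 | C 28-34 |
Completion: A=5  B=25  C=34  D=17  E=28  F=15
Turnaround = completion − arrival: A=3, B=23, C=31, D=14, E=23, F=6
Total turnaround = 3 + 23 + 31 + 14 + 23 + 6 = 100

100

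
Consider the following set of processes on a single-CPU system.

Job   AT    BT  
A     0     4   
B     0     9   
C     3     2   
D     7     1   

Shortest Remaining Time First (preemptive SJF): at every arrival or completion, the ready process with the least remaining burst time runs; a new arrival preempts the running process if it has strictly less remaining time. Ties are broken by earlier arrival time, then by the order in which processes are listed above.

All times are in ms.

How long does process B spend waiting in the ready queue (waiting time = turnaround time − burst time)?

Gantt: | A 0-4 | C 4-6 | B 6-7 | D 7-8 | B 8-16 |
Completion: A=4  B=16  C=6  D=8
Waiting(B) = turnaround − burst = 16 − 9 = 7

7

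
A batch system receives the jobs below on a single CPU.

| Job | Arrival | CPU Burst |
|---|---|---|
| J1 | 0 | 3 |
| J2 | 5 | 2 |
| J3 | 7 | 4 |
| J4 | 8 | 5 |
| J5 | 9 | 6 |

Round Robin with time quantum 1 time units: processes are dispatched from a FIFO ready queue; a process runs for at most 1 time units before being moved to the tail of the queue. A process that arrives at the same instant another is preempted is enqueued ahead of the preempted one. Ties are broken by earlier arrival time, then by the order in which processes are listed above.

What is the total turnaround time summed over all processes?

Schedule: | J1 0-3 | idle 3-5 | J2 5-7 | J3 7-8 | J4 8-9 | J3 9-10 | J5 10-11 | J4 11-12 | J3 12-13 | J5 13-14 | J4 14-15 | J3 15-16 | J5 16-17 | J4 17-18 | J5 18-19 | J4 19-20 | J5 20-22 |
Completion: J1=3  J2=7  J3=16  J4=20  J5=22
Turnaround = completion − arrival: J1=3, J2=2, J3=9, J4=12, J5=13
Total turnaround = 3 + 2 + 9 + 12 + 13 = 39

39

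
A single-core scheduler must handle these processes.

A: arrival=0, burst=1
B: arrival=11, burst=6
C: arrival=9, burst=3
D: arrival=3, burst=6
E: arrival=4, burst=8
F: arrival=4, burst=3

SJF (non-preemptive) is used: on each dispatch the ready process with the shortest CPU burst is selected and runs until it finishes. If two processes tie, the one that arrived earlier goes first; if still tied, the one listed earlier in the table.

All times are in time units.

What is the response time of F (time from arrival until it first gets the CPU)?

Timeline: | A 0-1 | idle 1-3 | D 3-9 | F 9-12 | C 12-15 | B 15-21 | E 21-29 |
Completion: A=1  B=21  C=15  D=9  E=29  F=12
Response(F) = first start − arrival = 9 − 4 = 5

5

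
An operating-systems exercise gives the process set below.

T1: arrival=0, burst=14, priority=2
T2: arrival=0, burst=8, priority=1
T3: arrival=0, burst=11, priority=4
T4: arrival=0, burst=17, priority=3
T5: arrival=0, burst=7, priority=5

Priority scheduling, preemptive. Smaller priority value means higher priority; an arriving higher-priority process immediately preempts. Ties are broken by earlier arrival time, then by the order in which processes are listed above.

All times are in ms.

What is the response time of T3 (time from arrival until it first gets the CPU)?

39

Gantt: | T2 0-8 | T1 8-22 | T4 22-39 | T3 39-50 | T5 50-57 |
Completion: T1=22  T2=8  T3=50  T4=39  T5=57
Turnaround (C−A): T1=22  T2=8  T3=50  T4=39  T5=57
Response(T3) = first start − arrival = 39 − 0 = 39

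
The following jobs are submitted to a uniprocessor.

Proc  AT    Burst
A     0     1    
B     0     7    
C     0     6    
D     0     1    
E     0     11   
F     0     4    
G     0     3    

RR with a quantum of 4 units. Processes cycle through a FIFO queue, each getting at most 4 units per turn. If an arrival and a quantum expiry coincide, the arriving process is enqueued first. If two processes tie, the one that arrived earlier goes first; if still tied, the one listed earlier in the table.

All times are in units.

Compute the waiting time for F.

Schedule: | A 0-1 | B 1-5 | C 5-9 | D 9-10 | E 10-14 | F 14-18 | G 18-21 | B 21-24 | C 24-26 | E 26-33 |
Completion: A=1  B=24  C=26  D=10  E=33  F=18  G=21
Turnaround (C−A): A=1  B=24  C=26  D=10  E=33  F=18  G=21
Waiting(F) = turnaround − burst = 18 − 4 = 14

14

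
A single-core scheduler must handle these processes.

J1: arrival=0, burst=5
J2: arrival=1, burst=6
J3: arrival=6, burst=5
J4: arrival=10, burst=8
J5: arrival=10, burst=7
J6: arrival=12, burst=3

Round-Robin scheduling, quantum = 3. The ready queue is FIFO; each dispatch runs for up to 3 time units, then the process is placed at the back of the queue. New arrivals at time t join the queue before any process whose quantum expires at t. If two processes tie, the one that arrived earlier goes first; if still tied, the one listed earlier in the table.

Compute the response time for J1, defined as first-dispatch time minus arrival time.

Schedule: | J1 0-3 | J2 3-6 | J1 6-8 | J3 8-11 | J2 11-14 | J4 14-17 | J5 17-20 | J3 20-22 | J6 22-25 | J4 25-28 | J5 28-31 | J4 31-33 | J5 33-34 |
Completion: J1=8  J2=14  J3=22  J4=33  J5=34  J6=25
Response(J1) = first start − arrival = 0 − 0 = 0

0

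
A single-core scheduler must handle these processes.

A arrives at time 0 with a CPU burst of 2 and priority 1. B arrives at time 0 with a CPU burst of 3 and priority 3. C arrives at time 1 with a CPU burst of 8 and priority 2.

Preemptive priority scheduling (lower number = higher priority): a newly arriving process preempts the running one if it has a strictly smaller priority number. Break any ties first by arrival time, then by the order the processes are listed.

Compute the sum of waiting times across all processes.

Schedule: | A 0-2 | C 2-10 | B 10-13 |
Completion: A=2  B=13  C=10
Turnaround (C−A): A=2  B=13  C=9
Waiting = turnaround − burst: A=0, B=10, C=1
Total waiting = 0 + 10 + 1 = 11

11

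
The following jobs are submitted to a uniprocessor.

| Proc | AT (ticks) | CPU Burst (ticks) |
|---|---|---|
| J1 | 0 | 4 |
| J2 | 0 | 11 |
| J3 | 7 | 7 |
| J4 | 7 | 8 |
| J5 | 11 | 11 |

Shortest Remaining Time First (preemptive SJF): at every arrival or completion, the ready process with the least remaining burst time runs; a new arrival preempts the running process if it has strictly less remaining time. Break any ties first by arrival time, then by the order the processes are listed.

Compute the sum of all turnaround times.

Schedule: | J1 0-4 | J2 4-7 | J3 7-14 | J2 14-22 | J4 22-30 | J5 30-41 |
Completion: J1=4  J2=22  J3=14  J4=30  J5=41
Turnaround = completion − arrival: J1=4, J2=22, J3=7, J4=23, J5=30
Total turnaround = 4 + 22 + 7 + 23 + 30 = 86

86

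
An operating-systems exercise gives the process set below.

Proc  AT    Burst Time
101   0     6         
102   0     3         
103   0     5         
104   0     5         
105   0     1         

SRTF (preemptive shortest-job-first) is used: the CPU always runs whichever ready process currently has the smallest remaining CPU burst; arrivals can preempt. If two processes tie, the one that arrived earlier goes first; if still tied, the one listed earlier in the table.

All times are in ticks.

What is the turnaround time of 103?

Timeline: | 105 0-1 | 102 1-4 | 103 4-9 | 104 9-14 | 101 14-20 |
Completion: 101=20  102=4  103=9  104=14  105=1
Turnaround (C−A): 101=20  102=4  103=9  104=14  105=1
Turnaround(103) = completion − arrival = 9 − 0 = 9

9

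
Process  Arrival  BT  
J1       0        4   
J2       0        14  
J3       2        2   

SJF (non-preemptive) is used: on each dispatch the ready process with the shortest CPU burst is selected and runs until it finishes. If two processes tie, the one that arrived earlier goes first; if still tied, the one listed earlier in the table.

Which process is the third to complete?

J2

Schedule: | J1 0-4 | J3 4-6 | J2 6-20 |
Completion: J1=4  J2=20  J3=6
Finish order: J1 → J3 → J2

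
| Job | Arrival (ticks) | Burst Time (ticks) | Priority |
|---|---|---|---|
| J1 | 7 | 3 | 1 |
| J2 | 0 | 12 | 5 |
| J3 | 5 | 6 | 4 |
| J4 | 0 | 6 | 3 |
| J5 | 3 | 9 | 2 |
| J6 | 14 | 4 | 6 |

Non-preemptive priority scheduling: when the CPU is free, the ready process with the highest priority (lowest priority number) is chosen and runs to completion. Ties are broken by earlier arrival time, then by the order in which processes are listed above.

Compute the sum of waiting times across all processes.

70

Gantt: | J4 0-6 | J5 6-15 | J1 15-18 | J3 18-24 | J2 24-36 | J6 36-40 |
Completion: J1=18  J2=36  J3=24  J4=6  J5=15  J6=40
Turnaround (C−A): J1=11  J2=36  J3=19  J4=6  J5=12  J6=26
Waiting = turnaround − burst: J1=8, J2=24, J3=13, J4=0, J5=3, J6=22
Total waiting = 8 + 24 + 13 + 0 + 3 + 22 = 70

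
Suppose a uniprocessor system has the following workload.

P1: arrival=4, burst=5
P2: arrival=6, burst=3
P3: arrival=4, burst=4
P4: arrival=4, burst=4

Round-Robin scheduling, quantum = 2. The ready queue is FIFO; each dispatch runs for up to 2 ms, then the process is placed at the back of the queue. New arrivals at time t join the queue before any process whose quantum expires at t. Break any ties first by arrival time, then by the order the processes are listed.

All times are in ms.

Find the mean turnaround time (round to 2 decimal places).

Timeline: | idle 0-4 | P1 4-6 | P3 6-8 | P4 8-10 | P2 10-12 | P1 12-14 | P3 14-16 | P4 16-18 | P2 18-19 | P1 19-20 |
Completion: P1=20  P2=19  P3=16  P4=18
Turnaround (C−A): P1=16  P2=13  P3=12  P4=14
Turnaround times: P1=16, P2=13, P3=12, P4=14
Average turnaround = (16+13+12+14) / 4 = 55/4 = 13.75

13.75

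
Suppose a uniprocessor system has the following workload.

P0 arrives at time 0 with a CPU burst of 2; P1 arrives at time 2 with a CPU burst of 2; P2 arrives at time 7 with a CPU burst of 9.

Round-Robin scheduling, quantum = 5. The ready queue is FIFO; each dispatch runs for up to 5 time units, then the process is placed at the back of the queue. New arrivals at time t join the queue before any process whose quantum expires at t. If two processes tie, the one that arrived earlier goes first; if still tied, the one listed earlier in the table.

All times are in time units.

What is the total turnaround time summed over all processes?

Gantt: | P0 0-2 | P1 2-4 | idle 4-7 | P2 7-16 |
Completion: P0=2  P1=4  P2=16
Turnaround = completion − arrival: P0=2, P1=2, P2=9
Total turnaround = 2 + 2 + 9 = 13

13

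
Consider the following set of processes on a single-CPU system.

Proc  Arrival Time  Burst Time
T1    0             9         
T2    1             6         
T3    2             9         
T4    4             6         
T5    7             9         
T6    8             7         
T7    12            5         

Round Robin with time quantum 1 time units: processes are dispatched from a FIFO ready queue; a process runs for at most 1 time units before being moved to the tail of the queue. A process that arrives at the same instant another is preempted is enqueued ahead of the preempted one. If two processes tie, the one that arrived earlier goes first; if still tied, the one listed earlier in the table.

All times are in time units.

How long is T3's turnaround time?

47

Gantt: | T1 0-1 | T2 1-2 | T1 2-3 | T3 3-4 | T2 4-5 | T1 5-6 | T4 6-7 | T3 7-8 | T2 8-9 | T1 9-10 | T5 10-11 | T4 11-12 | T6 12-13 | T3 13-14 | T2 14-15 | T1 15-16 | T5 16-17 | T7 17-18 | T4 18-19 | T6 19-20 | T3 20-21 | T2 21-22 | T1 22-23 | T5 23-24 | T7 24-25 | T4 25-26 | T6 26-27 | T3 27-28 | T2 28-29 | T1 29-30 | T5 30-31 | T7 31-32 | T4 32-33 | T6 33-34 | T3 34-35 | T1 35-36 | T5 36-37 | T7 37-38 | T4 38-39 | T6 39-40 | T3 40-41 | T1 41-42 | T5 42-43 | T7 43-44 | T6 44-45 | T3 45-46 | T5 46-47 | T6 47-48 | T3 48-49 | T5 49-51 |
Completion: T1=42  T2=29  T3=49  T4=39  T5=51  T6=48  T7=44
Turnaround (C−A): T1=42  T2=28  T3=47  T4=35  T5=44  T6=40  T7=32
Turnaround(T3) = completion − arrival = 49 − 2 = 47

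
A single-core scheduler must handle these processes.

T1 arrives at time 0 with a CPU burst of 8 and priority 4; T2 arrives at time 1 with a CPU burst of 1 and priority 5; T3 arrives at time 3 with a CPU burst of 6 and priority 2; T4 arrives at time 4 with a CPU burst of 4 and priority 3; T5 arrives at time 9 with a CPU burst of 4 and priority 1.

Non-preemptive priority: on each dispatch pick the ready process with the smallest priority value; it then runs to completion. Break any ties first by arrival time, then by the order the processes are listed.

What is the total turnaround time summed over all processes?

Schedule: | T1 0-8 | T3 8-14 | T5 14-18 | T4 18-22 | T2 22-23 |
Completion: T1=8  T2=23  T3=14  T4=22  T5=18
Turnaround (C−A): T1=8  T2=22  T3=11  T4=18  T5=9
Turnaround = completion − arrival: T1=8, T2=22, T3=11, T4=18, T5=9
Total turnaround = 8 + 22 + 11 + 18 + 9 = 68

68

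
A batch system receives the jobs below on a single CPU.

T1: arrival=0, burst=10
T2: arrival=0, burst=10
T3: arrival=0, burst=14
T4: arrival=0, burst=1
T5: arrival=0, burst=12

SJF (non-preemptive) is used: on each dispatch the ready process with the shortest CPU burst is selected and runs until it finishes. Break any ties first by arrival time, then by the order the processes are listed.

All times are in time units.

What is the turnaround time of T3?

47

Timeline: | T4 0-1 | T1 1-11 | T2 11-21 | T5 21-33 | T3 33-47 |
Completion: T1=11  T2=21  T3=47  T4=1  T5=33
Turnaround (C−A): T1=11  T2=21  T3=47  T4=1  T5=33
Turnaround(T3) = completion − arrival = 47 − 0 = 47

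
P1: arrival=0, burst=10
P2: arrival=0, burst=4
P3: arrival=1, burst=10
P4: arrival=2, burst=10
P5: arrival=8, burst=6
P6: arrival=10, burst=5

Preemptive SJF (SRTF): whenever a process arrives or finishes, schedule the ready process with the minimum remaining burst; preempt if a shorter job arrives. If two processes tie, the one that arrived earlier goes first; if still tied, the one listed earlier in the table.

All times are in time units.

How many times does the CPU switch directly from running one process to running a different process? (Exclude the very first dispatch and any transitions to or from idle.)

5

Timeline: | P2 0-4 | P1 4-14 | P6 14-19 | P5 19-25 | P3 25-35 | P4 35-45 |
Completion: P1=14  P2=4  P3=35  P4=45  P5=25  P6=19
Turnaround (C−A): P1=14  P2=4  P3=34  P4=43  P5=17  P6=9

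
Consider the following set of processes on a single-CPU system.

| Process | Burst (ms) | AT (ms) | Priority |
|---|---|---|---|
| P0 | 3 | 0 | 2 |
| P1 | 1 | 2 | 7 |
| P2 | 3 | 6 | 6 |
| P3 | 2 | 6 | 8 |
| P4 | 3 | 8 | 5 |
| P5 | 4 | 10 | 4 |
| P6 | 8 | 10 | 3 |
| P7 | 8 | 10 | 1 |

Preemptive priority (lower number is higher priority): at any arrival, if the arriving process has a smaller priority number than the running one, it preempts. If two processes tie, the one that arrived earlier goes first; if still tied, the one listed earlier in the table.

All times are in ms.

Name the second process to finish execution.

Gantt: | P0 0-3 | P1 3-4 | idle 4-6 | P2 6-8 | P4 8-10 | P7 10-18 | P6 18-26 | P5 26-30 | P4 30-31 | P2 31-32 | P3 32-34 |
Completion: P0=3  P1=4  P2=32  P3=34  P4=31  P5=30  P6=26  P7=18
Finish order: P0 → P1 → P7 → P6 → P5 → P4 → P2 → P3

P1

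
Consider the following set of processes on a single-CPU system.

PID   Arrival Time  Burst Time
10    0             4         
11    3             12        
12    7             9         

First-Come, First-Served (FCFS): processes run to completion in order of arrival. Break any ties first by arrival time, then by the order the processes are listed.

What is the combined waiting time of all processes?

10

Schedule: | 10 0-4 | 11 4-16 | 12 16-25 |
Completion: 10=4  11=16  12=25
Waiting = turnaround − burst: 10=0, 11=1, 12=9
Total waiting = 0 + 1 + 9 = 10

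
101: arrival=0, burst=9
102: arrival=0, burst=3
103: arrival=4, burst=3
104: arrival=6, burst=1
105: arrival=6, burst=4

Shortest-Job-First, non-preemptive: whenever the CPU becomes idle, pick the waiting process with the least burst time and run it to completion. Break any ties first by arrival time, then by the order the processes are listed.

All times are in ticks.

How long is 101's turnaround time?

12

Timeline: | 102 0-3 | 101 3-12 | 104 12-13 | 103 13-16 | 105 16-20 |
Completion: 101=12  102=3  103=16  104=13  105=20
Turnaround(101) = completion − arrival = 12 − 0 = 12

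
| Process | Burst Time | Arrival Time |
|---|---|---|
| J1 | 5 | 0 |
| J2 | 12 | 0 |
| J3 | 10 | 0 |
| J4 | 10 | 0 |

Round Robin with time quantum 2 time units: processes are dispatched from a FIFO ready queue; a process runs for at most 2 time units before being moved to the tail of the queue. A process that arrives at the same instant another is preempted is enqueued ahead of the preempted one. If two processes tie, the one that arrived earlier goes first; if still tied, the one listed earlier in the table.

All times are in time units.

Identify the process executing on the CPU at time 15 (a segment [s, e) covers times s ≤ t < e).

J4

Timeline: | J1 0-2 | J2 2-4 | J3 4-6 | J4 6-8 | J1 8-10 | J2 10-12 | J3 12-14 | J4 14-16 | J1 16-17 | J2 17-19 | J3 19-21 | J4 21-23 | J2 23-25 | J3 25-27 | J4 27-29 | J2 29-31 | J3 31-33 | J4 33-35 | J2 35-37 |
Completion: J1=17  J2=37  J3=33  J4=35
Turnaround (C−A): J1=17  J2=37  J3=33  J4=35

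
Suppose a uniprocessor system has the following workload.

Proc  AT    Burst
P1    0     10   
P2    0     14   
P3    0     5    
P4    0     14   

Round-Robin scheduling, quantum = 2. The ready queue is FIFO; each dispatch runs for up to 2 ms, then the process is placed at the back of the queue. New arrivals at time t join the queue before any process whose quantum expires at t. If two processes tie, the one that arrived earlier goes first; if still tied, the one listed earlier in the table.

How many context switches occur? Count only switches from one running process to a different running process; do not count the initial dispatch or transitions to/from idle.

21

Timeline: | P1 0-2 | P2 2-4 | P3 4-6 | P4 6-8 | P1 8-10 | P2 10-12 | P3 12-14 | P4 14-16 | P1 16-18 | P2 18-20 | P3 20-21 | P4 21-23 | P1 23-25 | P2 25-27 | P4 27-29 | P1 29-31 | P2 31-33 | P4 33-35 | P2 35-37 | P4 37-39 | P2 39-41 | P4 41-43 |
Completion: P1=31  P2=41  P3=21  P4=43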